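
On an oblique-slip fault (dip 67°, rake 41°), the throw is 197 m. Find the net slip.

dip-slip = throw / sin(dip) = 197 / sin(67°) = 214 m
net slip = dip-slip / sin(rake) = 214 / sin(41°) = 326 m

326 m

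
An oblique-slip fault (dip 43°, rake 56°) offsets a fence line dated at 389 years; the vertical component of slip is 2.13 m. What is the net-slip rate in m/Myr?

9680 m/Myr

dip-slip = throw / sin(dip) = 2.13 / sin(43°) = 3.123 m
net slip = dip-slip / sin(rake) = 3.123 / sin(56°) = 3.767 m
rate = 3.767 m / 389 years = 0.00968 m/yr = 9680 m/Myr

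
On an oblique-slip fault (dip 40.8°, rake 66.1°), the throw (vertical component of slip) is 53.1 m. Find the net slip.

dip-slip = throw / sin(dip) = 53.1 / sin(40.8°) = 81.26 m
net slip = dip-slip / sin(rake) = 81.26 / sin(66.1°) = 88.9 m

88.9 m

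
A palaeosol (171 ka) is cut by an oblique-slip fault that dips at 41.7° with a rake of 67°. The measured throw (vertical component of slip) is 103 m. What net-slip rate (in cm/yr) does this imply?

dip-slip = throw / sin(dip) = 103 / sin(41.7°) = 154.8 m
net slip = dip-slip / sin(rake) = 154.8 / sin(67°) = 168.2 m
rate = 168.2 m / 171 ka = 0.000984 m/yr = 0.0984 cm/yr

0.0984 cm/yr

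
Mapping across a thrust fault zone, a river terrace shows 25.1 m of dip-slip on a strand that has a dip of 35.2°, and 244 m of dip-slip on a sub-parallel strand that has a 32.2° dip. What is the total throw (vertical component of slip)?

throw_A = 25.1 × sin(35.2°) = 14.47 m
throw_B = 244 × sin(32.2°) = 130 m
total = 14.47 + 130 = 144 m

144 m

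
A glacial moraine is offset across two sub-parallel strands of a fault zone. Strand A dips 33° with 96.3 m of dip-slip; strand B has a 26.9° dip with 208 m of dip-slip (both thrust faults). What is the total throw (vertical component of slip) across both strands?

throw_A = 96.3 × sin(33°) = 52.45 m
throw_B = 208 × sin(26.9°) = 94.11 m
total = 52.45 + 94.11 = 147 m

147 m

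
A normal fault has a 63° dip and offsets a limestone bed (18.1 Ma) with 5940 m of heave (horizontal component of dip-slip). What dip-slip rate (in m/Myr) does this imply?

723 m/Myr

dip-slip = heave / cos(dip) = 5940 m / cos(63°) = 13080 m
rate = 13080 m / 18.1 Ma = 0.000723 m/yr = 723 m/Myr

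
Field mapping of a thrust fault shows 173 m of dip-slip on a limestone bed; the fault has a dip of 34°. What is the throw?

throw = dip-slip × sin(dip) = 173 m × sin(34°) = 96.7 m

96.7 m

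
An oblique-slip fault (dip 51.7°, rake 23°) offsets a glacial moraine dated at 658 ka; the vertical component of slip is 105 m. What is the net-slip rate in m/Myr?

dip-slip = throw / sin(dip) = 105 / sin(51.7°) = 133.8 m
net slip = dip-slip / sin(rake) = 133.8 / sin(23°) = 342.4 m
rate = 342.4 m / 658 ka = 0.000520 m/yr = 520 m/Myr

520 m/Myr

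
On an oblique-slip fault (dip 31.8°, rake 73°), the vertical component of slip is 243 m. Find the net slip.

482 m

dip-slip = throw / sin(dip) = 243 / sin(31.8°) = 461.1 m
net slip = dip-slip / sin(rake) = 461.1 / sin(73°) = 482 m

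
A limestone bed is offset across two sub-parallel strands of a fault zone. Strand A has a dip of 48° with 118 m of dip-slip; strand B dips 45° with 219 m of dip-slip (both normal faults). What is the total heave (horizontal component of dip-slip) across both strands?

heave_A = 118 × cos(48°) = 78.96 m
heave_B = 219 × cos(45°) = 154.9 m
total = 78.96 + 154.9 = 234 m

234 m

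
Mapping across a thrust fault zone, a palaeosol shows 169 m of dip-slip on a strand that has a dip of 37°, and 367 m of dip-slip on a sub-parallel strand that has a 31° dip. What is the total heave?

heave_A = 169 × cos(37°) = 135 m
heave_B = 367 × cos(31°) = 314.6 m
total = 135 + 314.6 = 450 m

450 m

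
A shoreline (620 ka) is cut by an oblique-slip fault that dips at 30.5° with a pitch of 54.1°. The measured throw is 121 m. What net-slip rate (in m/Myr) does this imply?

475 m/Myr

dip-slip = throw / sin(dip) = 121 / sin(30.5°) = 238.4 m
net slip = dip-slip / sin(rake) = 238.4 / sin(54.1°) = 294.3 m
rate = 294.3 m / 620 ka = 0.000475 m/yr = 475 m/Myr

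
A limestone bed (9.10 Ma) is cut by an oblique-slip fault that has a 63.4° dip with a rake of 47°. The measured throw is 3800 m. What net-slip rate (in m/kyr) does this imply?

0.639 m/kyr

dip-slip = throw / sin(dip) = 3800 / sin(63.4°) = 4250 m
net slip = dip-slip / sin(rake) = 4250 / sin(47°) = 5811 m
rate = 5811 m / 9.10 Ma = 0.000639 m/yr = 0.639 m/kyr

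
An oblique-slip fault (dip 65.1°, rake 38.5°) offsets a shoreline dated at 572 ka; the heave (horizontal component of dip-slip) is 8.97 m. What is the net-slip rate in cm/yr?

dip-slip = heave / cos(dip) = 8.97 / cos(65.1°) = 21.30 m
net slip = dip-slip / sin(rake) = 21.30 / sin(38.5°) = 34.22 m
rate = 34.22 m / 572 ka = 0.0000598 m/yr = 0.00598 cm/yr

0.00598 cm/yr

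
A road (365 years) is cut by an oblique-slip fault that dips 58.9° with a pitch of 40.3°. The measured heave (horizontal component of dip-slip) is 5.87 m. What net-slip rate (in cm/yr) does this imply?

dip-slip = heave / cos(dip) = 5.87 / cos(58.9°) = 11.36 m
net slip = dip-slip / sin(rake) = 11.36 / sin(40.3°) = 17.57 m
rate = 17.57 m / 365 years = 0.0481 m/yr = 4.81 cm/yr

4.81 cm/yr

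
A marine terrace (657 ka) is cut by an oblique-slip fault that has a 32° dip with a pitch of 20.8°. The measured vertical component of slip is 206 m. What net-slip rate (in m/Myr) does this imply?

dip-slip = throw / sin(dip) = 206 / sin(32°) = 388.7 m
net slip = dip-slip / sin(rake) = 388.7 / sin(20.8°) = 1095 m
rate = 1095 m / 657 ka = 0.00167 m/yr = 1670 m/Myr

1670 m/Myr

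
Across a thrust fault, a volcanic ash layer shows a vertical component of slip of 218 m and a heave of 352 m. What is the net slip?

net slip = √(throw² + heave²) = √(218² + 352²) = 414 m

414 m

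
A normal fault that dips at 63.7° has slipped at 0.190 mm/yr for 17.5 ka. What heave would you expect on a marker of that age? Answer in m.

1.47 m

dip-slip = rate × time = 0.190 mm/yr × 17.5 ka = 3.325 m
heave = dip-slip × cos(dip) = 3.325 × cos(63.7°) = 1.47 m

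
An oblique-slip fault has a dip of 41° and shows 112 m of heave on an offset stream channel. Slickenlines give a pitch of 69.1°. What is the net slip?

159 m

dip-slip = heave / cos(dip) = 112 / cos(41°) = 148.4 m
net slip = dip-slip / sin(rake) = 148.4 / sin(69.1°) = 159 m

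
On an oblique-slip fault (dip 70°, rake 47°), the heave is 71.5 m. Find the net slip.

286 m

dip-slip = heave / cos(dip) = 71.5 / cos(70°) = 209.1 m
net slip = dip-slip / sin(rake) = 209.1 / sin(47°) = 286 m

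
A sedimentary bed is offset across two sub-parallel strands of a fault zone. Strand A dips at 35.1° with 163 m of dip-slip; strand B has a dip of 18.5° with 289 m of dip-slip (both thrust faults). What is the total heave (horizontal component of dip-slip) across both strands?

407 m

heave_A = 163 × cos(35.1°) = 133.4 m
heave_B = 289 × cos(18.5°) = 274.1 m
total = 133.4 + 274.1 = 407 m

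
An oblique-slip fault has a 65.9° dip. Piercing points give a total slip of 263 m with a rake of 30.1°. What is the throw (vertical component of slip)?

120 m

dip-slip = net slip × sin(rake) = 263 m × sin(30.1°) = 131.9 m
throw = dip-slip × sin(dip) = 131.9 × sin(65.9°) = 120 m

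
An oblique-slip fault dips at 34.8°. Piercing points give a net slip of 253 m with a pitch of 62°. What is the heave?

183 m

dip-slip = net slip × sin(rake) = 253 m × sin(62°) = 223.4 m
heave = dip-slip × cos(dip) = 223.4 × cos(34.8°) = 183 m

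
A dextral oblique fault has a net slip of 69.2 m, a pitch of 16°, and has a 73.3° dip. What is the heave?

5.48 m

dip-slip = net slip × sin(rake) = 69.2 m × sin(16°) = 19.07 m
heave = dip-slip × cos(dip) = 19.07 × cos(73.3°) = 5.48 m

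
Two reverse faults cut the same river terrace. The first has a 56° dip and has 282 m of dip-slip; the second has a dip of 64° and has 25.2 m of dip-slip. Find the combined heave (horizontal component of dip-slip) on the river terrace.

169 m

heave_A = 282 × cos(56°) = 157.7 m
heave_B = 25.2 × cos(64°) = 11.05 m
total = 157.7 + 11.05 = 169 m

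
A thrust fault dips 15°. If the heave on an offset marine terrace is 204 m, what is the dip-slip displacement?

dip-slip = heave / cos(dip) = 204 / cos(15°) = 211 m

211 m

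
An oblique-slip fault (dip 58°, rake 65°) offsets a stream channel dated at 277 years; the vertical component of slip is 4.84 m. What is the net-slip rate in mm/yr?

22.7 mm/yr

dip-slip = throw / sin(dip) = 4.84 / sin(58°) = 5.707 m
net slip = dip-slip / sin(rake) = 5.707 / sin(65°) = 6.297 m
rate = 6.297 m / 277 years = 0.0227 m/yr = 22.7 mm/yr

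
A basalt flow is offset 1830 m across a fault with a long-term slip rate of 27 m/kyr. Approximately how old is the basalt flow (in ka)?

67.8 ka

age = offset / rate = 1830 m / (27 m/kyr) = 67800 yr = 67.8 ka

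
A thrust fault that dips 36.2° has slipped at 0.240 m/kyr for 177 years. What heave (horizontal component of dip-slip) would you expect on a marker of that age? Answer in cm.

dip-slip = rate × time = 0.240 m/kyr × 177 years = 0.04248 m
heave = dip-slip × cos(dip) = 0.04248 × cos(36.2°) = 0.0343 m = 3.43 cm

3.43 cm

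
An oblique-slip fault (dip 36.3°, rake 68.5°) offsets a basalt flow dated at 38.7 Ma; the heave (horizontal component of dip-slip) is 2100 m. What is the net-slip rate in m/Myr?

dip-slip = heave / cos(dip) = 2100 / cos(36.3°) = 2606 m
net slip = dip-slip / sin(rake) = 2606 / sin(68.5°) = 2801 m
rate = 2801 m / 38.7 Ma = 0.0000724 m/yr = 72.4 m/Myr

72.4 m/Myr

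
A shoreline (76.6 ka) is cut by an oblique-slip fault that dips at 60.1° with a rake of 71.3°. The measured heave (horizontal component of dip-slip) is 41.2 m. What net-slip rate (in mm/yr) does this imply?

dip-slip = heave / cos(dip) = 41.2 / cos(60.1°) = 82.65 m
net slip = dip-slip / sin(rake) = 82.65 / sin(71.3°) = 87.26 m
rate = 87.26 m / 76.6 ka = 0.00114 m/yr = 1.14 mm/yr

1.14 mm/yr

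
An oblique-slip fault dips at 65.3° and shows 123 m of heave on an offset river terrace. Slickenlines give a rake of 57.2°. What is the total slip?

dip-slip = heave / cos(dip) = 123 / cos(65.3°) = 294.4 m
net slip = dip-slip / sin(rake) = 294.4 / sin(57.2°) = 350 m

350 m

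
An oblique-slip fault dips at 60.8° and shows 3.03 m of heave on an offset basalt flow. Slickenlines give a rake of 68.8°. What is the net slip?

6.66 m

dip-slip = heave / cos(dip) = 3.03 / cos(60.8°) = 6.211 m
net slip = dip-slip / sin(rake) = 6.211 / sin(68.8°) = 6.66 m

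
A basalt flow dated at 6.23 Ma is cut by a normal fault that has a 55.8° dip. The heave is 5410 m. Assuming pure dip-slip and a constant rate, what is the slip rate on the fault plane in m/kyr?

1.54 m/kyr

dip-slip = heave / cos(dip) = 5410 m / cos(55.8°) = 9625 m
rate = 9625 m / 6.23 Ma = 0.00154 m/yr = 1.54 m/kyr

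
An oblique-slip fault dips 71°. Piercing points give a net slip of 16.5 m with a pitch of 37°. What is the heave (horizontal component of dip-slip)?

dip-slip = net slip × sin(rake) = 16.5 m × sin(37°) = 9.930 m
heave = dip-slip × cos(dip) = 9.930 × cos(71°) = 3.23 m

3.23 m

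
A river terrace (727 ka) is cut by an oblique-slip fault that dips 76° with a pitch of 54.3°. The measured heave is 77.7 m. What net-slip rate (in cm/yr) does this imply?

dip-slip = heave / cos(dip) = 77.7 / cos(76°) = 321.2 m
net slip = dip-slip / sin(rake) = 321.2 / sin(54.3°) = 395.5 m
rate = 395.5 m / 727 ka = 0.000544 m/yr = 0.0544 cm/yr

0.0544 cm/yr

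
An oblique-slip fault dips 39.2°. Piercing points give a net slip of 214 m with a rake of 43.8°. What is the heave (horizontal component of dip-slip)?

115 m

dip-slip = net slip × sin(rake) = 214 m × sin(43.8°) = 148.1 m
heave = dip-slip × cos(dip) = 148.1 × cos(39.2°) = 115 m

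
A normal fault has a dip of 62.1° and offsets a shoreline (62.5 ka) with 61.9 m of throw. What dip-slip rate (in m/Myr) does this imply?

dip-slip = throw / sin(dip) = 61.9 m / sin(62.1°) = 70.04 m
rate = 70.04 m / 62.5 ka = 0.00112 m/yr = 1120 m/Myr

1120 m/Myr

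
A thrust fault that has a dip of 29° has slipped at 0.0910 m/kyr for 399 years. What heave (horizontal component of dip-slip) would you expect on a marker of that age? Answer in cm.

dip-slip = rate × time = 0.0910 m/kyr × 399 years = 0.03631 m
heave = dip-slip × cos(dip) = 0.03631 × cos(29°) = 0.0318 m = 3.18 cm

3.18 cm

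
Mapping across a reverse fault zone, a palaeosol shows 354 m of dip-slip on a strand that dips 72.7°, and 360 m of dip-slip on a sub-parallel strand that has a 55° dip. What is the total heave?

312 m

heave_A = 354 × cos(72.7°) = 105.3 m
heave_B = 360 × cos(55°) = 206.5 m
total = 105.3 + 206.5 = 312 m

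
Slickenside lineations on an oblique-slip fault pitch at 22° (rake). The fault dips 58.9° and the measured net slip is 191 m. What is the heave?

37 m

dip-slip = net slip × sin(rake) = 191 m × sin(22°) = 71.55 m
heave = dip-slip × cos(dip) = 71.55 × cos(58.9°) = 37 m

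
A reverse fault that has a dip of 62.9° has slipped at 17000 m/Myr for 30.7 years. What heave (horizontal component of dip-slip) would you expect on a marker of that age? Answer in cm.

dip-slip = rate × time = 17000 m/Myr × 30.7 years = 0.5219 m
heave = dip-slip × cos(dip) = 0.5219 × cos(62.9°) = 0.238 m = 23.8 cm

23.8 cm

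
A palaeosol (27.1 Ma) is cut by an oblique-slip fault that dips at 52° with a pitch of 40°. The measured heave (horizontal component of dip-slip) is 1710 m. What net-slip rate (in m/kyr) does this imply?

0.159 m/kyr

dip-slip = heave / cos(dip) = 1710 / cos(52°) = 2778 m
net slip = dip-slip / sin(rake) = 2778 / sin(40°) = 4321 m
rate = 4321 m / 27.1 Ma = 0.000159 m/yr = 0.159 m/kyr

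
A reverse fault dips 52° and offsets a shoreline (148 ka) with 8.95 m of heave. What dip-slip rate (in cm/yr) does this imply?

dip-slip = heave / cos(dip) = 8.95 m / cos(52°) = 14.54 m
rate = 14.54 m / 148 ka = 0.0000982 m/yr = 0.00982 cm/yr

0.00982 cm/yr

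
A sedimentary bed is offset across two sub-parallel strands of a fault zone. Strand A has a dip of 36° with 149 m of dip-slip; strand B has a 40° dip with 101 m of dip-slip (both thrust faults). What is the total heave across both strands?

198 m

heave_A = 149 × cos(36°) = 120.5 m
heave_B = 101 × cos(40°) = 77.37 m
total = 120.5 + 77.37 = 198 m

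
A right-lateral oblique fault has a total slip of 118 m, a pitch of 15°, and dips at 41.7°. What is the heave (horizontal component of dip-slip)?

dip-slip = net slip × sin(rake) = 118 m × sin(15°) = 30.54 m
heave = dip-slip × cos(dip) = 30.54 × cos(41.7°) = 22.8 m

22.8 m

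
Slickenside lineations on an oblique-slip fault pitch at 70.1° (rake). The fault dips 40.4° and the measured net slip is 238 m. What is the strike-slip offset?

81 m

strike-slip = net slip × cos(rake) = 238 m × cos(70.1°) = 81 m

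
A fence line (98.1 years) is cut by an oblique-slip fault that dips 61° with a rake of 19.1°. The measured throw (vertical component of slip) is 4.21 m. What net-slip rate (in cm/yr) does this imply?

15 cm/yr

dip-slip = throw / sin(dip) = 4.21 / sin(61°) = 4.814 m
net slip = dip-slip / sin(rake) = 4.814 / sin(19.1°) = 14.71 m
rate = 14.71 m / 98.1 years = 0.150 m/yr = 15 cm/yr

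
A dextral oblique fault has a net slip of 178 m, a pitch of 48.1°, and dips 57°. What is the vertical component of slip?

111 m

dip-slip = net slip × sin(rake) = 178 m × sin(48.1°) = 132.5 m
throw = dip-slip × sin(dip) = 132.5 × sin(57°) = 111 m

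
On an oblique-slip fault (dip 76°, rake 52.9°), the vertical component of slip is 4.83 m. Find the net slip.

6.24 m

dip-slip = throw / sin(dip) = 4.83 / sin(76°) = 4.978 m
net slip = dip-slip / sin(rake) = 4.978 / sin(52.9°) = 6.24 m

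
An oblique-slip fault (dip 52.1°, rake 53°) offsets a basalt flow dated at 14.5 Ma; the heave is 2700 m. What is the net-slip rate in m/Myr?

380 m/Myr

dip-slip = heave / cos(dip) = 2700 / cos(52.1°) = 4395 m
net slip = dip-slip / sin(rake) = 4395 / sin(53°) = 5504 m
rate = 5504 m / 14.5 Ma = 0.000380 m/yr = 380 m/Myr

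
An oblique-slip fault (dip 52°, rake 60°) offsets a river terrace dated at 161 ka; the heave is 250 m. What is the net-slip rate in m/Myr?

dip-slip = heave / cos(dip) = 250 / cos(52°) = 406.1 m
net slip = dip-slip / sin(rake) = 406.1 / sin(60°) = 468.9 m
rate = 468.9 m / 161 ka = 0.00291 m/yr = 2910 m/Myr

2910 m/Myr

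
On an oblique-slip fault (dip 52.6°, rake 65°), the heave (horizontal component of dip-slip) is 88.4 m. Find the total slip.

161 m

dip-slip = heave / cos(dip) = 88.4 / cos(52.6°) = 145.5 m
net slip = dip-slip / sin(rake) = 145.5 / sin(65°) = 161 m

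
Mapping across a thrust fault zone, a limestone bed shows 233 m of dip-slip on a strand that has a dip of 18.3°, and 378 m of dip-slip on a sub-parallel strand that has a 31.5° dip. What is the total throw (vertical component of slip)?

271 m

throw_A = 233 × sin(18.3°) = 73.16 m
throw_B = 378 × sin(31.5°) = 197.5 m
total = 73.16 + 197.5 = 271 m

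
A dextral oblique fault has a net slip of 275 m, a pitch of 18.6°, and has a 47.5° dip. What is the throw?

dip-slip = net slip × sin(rake) = 275 m × sin(18.6°) = 87.71 m
throw = dip-slip × sin(dip) = 87.71 × sin(47.5°) = 64.7 m

64.7 m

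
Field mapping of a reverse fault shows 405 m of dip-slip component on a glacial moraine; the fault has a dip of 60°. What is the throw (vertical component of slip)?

351 m

throw = dip-slip × sin(dip) = 405 m × sin(60°) = 351 m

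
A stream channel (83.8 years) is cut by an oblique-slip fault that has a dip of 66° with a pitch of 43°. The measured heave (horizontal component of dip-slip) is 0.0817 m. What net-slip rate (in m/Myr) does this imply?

3510 m/Myr

dip-slip = heave / cos(dip) = 0.0817 / cos(66°) = 0.2009 m
net slip = dip-slip / sin(rake) = 0.2009 / sin(43°) = 0.2945 m
rate = 0.2945 m / 83.8 years = 0.00351 m/yr = 3510 m/Myr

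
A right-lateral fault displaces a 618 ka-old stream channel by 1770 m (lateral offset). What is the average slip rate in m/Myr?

rate = 1770 m / 618 ka = 0.00286 m/yr = 2860 m/Myr

2860 m/Myr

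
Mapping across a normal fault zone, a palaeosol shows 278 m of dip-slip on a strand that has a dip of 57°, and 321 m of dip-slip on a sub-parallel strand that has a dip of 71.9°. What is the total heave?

251 m

heave_A = 278 × cos(57°) = 151.4 m
heave_B = 321 × cos(71.9°) = 99.73 m
total = 151.4 + 99.73 = 251 m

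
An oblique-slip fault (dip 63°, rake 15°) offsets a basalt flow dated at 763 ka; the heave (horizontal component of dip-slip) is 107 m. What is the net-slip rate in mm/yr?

dip-slip = heave / cos(dip) = 107 / cos(63°) = 235.7 m
net slip = dip-slip / sin(rake) = 235.7 / sin(15°) = 910.6 m
rate = 910.6 m / 763 ka = 0.00119 m/yr = 1.19 mm/yr

1.19 mm/yr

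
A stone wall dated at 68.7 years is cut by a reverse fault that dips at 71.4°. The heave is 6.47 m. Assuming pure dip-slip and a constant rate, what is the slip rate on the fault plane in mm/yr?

dip-slip = heave / cos(dip) = 6.47 m / cos(71.4°) = 20.28 m
rate = 20.28 m / 68.7 years = 0.295 m/yr = 295 mm/yr

295 mm/yr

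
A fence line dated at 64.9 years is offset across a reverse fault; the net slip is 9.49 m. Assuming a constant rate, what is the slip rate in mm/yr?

rate = 9.49 m / 64.9 years = 0.146 m/yr = 146 mm/yr

146 mm/yr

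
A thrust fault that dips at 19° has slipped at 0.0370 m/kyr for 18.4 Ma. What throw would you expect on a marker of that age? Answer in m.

222 m

dip-slip = rate × time = 0.0370 m/kyr × 18.4 Ma = 680.8 m
throw = dip-slip × sin(dip) = 680.8 × sin(19°) = 222 m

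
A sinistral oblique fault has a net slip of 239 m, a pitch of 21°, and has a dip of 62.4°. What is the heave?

dip-slip = net slip × sin(rake) = 239 m × sin(21°) = 85.65 m
heave = dip-slip × cos(dip) = 85.65 × cos(62.4°) = 39.7 m

39.7 m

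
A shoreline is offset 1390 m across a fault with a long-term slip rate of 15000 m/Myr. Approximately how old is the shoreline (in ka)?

age = offset / rate = 1390 m / (15000 m/Myr) = 92700 yr = 92.7 ka

92.7 ka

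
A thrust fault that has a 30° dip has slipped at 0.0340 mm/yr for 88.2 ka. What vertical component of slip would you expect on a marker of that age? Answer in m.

1.50 m

dip-slip = rate × time = 0.0340 mm/yr × 88.2 ka = 2.999 m
throw = dip-slip × sin(dip) = 2.999 × sin(30°) = 1.50 m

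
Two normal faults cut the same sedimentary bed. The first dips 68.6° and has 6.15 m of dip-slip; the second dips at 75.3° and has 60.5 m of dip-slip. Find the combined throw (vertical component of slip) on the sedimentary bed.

64.2 m

throw_A = 6.15 × sin(68.6°) = 5.726 m
throw_B = 60.5 × sin(75.3°) = 58.52 m
total = 5.726 + 58.52 = 64.2 m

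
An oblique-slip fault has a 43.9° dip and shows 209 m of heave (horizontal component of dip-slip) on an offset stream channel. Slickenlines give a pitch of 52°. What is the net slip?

368 m

dip-slip = heave / cos(dip) = 209 / cos(43.9°) = 290.1 m
net slip = dip-slip / sin(rake) = 290.1 / sin(52°) = 368 m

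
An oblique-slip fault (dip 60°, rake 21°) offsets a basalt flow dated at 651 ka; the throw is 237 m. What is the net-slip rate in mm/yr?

dip-slip = throw / sin(dip) = 237 / sin(60°) = 273.7 m
net slip = dip-slip / sin(rake) = 273.7 / sin(21°) = 763.6 m
rate = 763.6 m / 651 ka = 0.00117 m/yr = 1.17 mm/yr

1.17 mm/yr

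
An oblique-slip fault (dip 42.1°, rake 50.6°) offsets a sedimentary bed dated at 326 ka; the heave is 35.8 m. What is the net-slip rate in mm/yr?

0.192 mm/yr

dip-slip = heave / cos(dip) = 35.8 / cos(42.1°) = 48.25 m
net slip = dip-slip / sin(rake) = 48.25 / sin(50.6°) = 62.44 m
rate = 62.44 m / 326 ka = 0.000192 m/yr = 0.192 mm/yr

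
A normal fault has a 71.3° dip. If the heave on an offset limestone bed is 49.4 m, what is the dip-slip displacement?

dip-slip = heave / cos(dip) = 49.4 / cos(71.3°) = 154 m

154 m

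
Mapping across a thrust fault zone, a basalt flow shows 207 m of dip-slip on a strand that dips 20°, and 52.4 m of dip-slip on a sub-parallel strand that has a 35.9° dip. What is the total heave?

237 m

heave_A = 207 × cos(20°) = 194.5 m
heave_B = 52.4 × cos(35.9°) = 42.45 m
total = 194.5 + 42.45 = 237 m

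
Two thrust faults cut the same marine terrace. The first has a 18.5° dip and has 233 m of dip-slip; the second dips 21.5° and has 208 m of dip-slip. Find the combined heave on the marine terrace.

heave_A = 233 × cos(18.5°) = 221 m
heave_B = 208 × cos(21.5°) = 193.5 m
total = 221 + 193.5 = 414 m

414 m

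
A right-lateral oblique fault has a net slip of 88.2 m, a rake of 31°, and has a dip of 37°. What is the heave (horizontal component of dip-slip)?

36.3 m

dip-slip = net slip × sin(rake) = 88.2 m × sin(31°) = 45.43 m
heave = dip-slip × cos(dip) = 45.43 × cos(37°) = 36.3 m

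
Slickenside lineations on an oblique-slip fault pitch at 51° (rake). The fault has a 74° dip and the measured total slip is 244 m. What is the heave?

52.3 m

dip-slip = net slip × sin(rake) = 244 m × sin(51°) = 189.6 m
heave = dip-slip × cos(dip) = 189.6 × cos(74°) = 52.3 m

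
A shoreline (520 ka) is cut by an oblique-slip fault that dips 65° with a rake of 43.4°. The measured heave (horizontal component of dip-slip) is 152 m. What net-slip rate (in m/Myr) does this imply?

1010 m/Myr

dip-slip = heave / cos(dip) = 152 / cos(65°) = 359.7 m
net slip = dip-slip / sin(rake) = 359.7 / sin(43.4°) = 523.5 m
rate = 523.5 m / 520 ka = 0.00101 m/yr = 1010 m/Myr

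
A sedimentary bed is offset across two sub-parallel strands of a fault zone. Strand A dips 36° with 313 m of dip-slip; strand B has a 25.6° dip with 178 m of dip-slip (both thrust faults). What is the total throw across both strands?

261 m

throw_A = 313 × sin(36°) = 184 m
throw_B = 178 × sin(25.6°) = 76.91 m
total = 184 + 76.91 = 261 m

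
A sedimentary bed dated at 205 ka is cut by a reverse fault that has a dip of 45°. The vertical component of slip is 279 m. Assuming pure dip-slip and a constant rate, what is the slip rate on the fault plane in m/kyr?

1.92 m/kyr

dip-slip = throw / sin(dip) = 279 m / sin(45°) = 394.6 m
rate = 394.6 m / 205 ka = 0.00192 m/yr = 1.92 m/kyr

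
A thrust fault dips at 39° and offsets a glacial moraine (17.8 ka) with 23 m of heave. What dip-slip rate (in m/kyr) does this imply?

dip-slip = heave / cos(dip) = 23 m / cos(39°) = 29.60 m
rate = 29.60 m / 17.8 ka = 0.00166 m/yr = 1.66 m/kyr

1.66 m/kyr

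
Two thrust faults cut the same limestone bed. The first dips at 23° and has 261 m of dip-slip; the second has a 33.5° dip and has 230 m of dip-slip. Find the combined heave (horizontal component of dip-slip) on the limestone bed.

heave_A = 261 × cos(23°) = 240.3 m
heave_B = 230 × cos(33.5°) = 191.8 m
total = 240.3 + 191.8 = 432 m

432 m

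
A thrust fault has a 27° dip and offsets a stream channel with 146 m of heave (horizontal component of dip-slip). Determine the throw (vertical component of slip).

throw = heave × tan(dip) = 146 × tan(27°) = 74.4 m

74.4 m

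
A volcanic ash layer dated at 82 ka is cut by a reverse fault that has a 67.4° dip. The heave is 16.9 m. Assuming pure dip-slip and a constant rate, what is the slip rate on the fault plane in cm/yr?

dip-slip = heave / cos(dip) = 16.9 m / cos(67.4°) = 43.98 m
rate = 43.98 m / 82 ka = 0.000536 m/yr = 0.0536 cm/yr

0.0536 cm/yr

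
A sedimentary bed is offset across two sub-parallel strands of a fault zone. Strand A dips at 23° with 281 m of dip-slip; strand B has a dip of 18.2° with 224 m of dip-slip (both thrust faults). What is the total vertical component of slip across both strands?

throw_A = 281 × sin(23°) = 109.8 m
throw_B = 224 × sin(18.2°) = 69.96 m
total = 109.8 + 69.96 = 180 m

180 m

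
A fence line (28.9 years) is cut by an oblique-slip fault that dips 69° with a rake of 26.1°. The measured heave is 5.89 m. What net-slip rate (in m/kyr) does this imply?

dip-slip = heave / cos(dip) = 5.89 / cos(69°) = 16.44 m
net slip = dip-slip / sin(rake) = 16.44 / sin(26.1°) = 37.36 m
rate = 37.36 m / 28.9 years = 1.29 m/yr = 1290 m/kyr

1290 m/kyr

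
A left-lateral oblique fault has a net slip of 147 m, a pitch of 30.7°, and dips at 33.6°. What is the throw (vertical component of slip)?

dip-slip = net slip × sin(rake) = 147 m × sin(30.7°) = 75.05 m
throw = dip-slip × sin(dip) = 75.05 × sin(33.6°) = 41.5 m

41.5 m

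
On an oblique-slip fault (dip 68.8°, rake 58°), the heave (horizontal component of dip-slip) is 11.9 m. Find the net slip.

38.8 m

dip-slip = heave / cos(dip) = 11.9 / cos(68.8°) = 32.91 m
net slip = dip-slip / sin(rake) = 32.91 / sin(58°) = 38.8 m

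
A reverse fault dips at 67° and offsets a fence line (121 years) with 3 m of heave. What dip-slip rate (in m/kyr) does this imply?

dip-slip = heave / cos(dip) = 3 m / cos(67°) = 7.678 m
rate = 7.678 m / 121 years = 0.0635 m/yr = 63.5 m/kyr

63.5 m/kyr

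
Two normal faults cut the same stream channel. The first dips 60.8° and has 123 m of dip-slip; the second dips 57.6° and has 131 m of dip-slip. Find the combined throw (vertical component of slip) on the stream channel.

throw_A = 123 × sin(60.8°) = 107.4 m
throw_B = 131 × sin(57.6°) = 110.6 m
total = 107.4 + 110.6 = 218 m

218 m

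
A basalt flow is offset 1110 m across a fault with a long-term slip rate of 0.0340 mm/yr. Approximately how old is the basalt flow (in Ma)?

32.6 Ma

age = offset / rate = 1110 m / (0.0340 mm/yr) = 3.26e+07 yr = 32.6 Ma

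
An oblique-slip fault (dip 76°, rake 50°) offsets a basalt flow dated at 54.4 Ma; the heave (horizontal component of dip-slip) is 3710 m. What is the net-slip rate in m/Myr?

368 m/Myr

dip-slip = heave / cos(dip) = 3710 / cos(76°) = 15340 m
net slip = dip-slip / sin(rake) = 15340 / sin(50°) = 20020 m
rate = 20020 m / 54.4 Ma = 0.000368 m/yr = 368 m/Myr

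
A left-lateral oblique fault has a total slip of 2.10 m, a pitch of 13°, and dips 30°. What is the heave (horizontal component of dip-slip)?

dip-slip = net slip × sin(rake) = 2.10 m × sin(13°) = 0.4724 m
heave = dip-slip × cos(dip) = 0.4724 × cos(30°) = 0.409 m

0.409 m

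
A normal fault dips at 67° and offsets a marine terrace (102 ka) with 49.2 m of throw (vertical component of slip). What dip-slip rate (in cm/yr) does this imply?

dip-slip = throw / sin(dip) = 49.2 m / sin(67°) = 53.45 m
rate = 53.45 m / 102 ka = 0.000524 m/yr = 0.0524 cm/yr

0.0524 cm/yr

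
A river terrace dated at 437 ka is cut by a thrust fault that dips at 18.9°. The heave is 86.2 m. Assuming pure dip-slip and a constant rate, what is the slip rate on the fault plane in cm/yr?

dip-slip = heave / cos(dip) = 86.2 m / cos(18.9°) = 91.11 m
rate = 91.11 m / 437 ka = 0.000208 m/yr = 0.0208 cm/yr

0.0208 cm/yr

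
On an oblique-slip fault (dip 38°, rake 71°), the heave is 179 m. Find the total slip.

dip-slip = heave / cos(dip) = 179 / cos(38°) = 227.2 m
net slip = dip-slip / sin(rake) = 227.2 / sin(71°) = 240 m

240 m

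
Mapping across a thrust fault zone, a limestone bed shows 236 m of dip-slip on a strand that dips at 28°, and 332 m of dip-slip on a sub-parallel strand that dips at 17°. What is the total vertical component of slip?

208 m

throw_A = 236 × sin(28°) = 110.8 m
throw_B = 332 × sin(17°) = 97.07 m
total = 110.8 + 97.07 = 208 m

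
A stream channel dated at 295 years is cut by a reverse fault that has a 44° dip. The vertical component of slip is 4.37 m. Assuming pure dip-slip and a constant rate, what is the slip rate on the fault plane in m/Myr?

dip-slip = throw / sin(dip) = 4.37 m / sin(44°) = 6.291 m
rate = 6.291 m / 295 years = 0.0213 m/yr = 21300 m/Myr

21300 m/Myr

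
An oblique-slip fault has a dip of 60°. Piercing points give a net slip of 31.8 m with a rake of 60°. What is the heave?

13.8 m

dip-slip = net slip × sin(rake) = 31.8 m × sin(60°) = 27.54 m
heave = dip-slip × cos(dip) = 27.54 × cos(60°) = 13.8 m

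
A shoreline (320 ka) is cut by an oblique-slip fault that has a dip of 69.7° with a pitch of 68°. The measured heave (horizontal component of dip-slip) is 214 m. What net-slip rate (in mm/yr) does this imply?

dip-slip = heave / cos(dip) = 214 / cos(69.7°) = 616.8 m
net slip = dip-slip / sin(rake) = 616.8 / sin(68°) = 665.3 m
rate = 665.3 m / 320 ka = 0.00208 m/yr = 2.08 mm/yr

2.08 mm/yr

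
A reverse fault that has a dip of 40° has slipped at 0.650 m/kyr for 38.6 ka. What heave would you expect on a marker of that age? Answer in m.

19.2 m

dip-slip = rate × time = 0.650 m/kyr × 38.6 ka = 25.09 m
heave = dip-slip × cos(dip) = 25.09 × cos(40°) = 19.2 m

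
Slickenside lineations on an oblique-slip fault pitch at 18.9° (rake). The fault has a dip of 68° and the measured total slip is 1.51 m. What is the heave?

0.183 m

dip-slip = net slip × sin(rake) = 1.51 m × sin(18.9°) = 0.4891 m
heave = dip-slip × cos(dip) = 0.4891 × cos(68°) = 0.183 m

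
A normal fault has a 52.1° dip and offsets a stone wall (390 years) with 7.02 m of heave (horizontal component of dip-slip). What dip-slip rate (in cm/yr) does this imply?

dip-slip = heave / cos(dip) = 7.02 m / cos(52.1°) = 11.43 m
rate = 11.43 m / 390 years = 0.0293 m/yr = 2.93 cm/yr

2.93 cm/yr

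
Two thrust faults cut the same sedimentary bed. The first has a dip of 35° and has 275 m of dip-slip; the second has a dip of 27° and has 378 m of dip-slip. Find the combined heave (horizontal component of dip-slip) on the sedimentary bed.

heave_A = 275 × cos(35°) = 225.3 m
heave_B = 378 × cos(27°) = 336.8 m
total = 225.3 + 336.8 = 562 m

562 m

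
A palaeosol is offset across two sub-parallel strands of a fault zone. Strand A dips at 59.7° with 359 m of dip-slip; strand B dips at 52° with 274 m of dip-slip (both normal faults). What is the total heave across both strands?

350 m

heave_A = 359 × cos(59.7°) = 181.1 m
heave_B = 274 × cos(52°) = 168.7 m
total = 181.1 + 168.7 = 350 m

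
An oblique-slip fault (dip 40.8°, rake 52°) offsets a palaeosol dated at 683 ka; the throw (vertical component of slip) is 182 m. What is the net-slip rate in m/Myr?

518 m/Myr

dip-slip = throw / sin(dip) = 182 / sin(40.8°) = 278.5 m
net slip = dip-slip / sin(rake) = 278.5 / sin(52°) = 353.5 m
rate = 353.5 m / 683 ka = 0.000518 m/yr = 518 m/Myr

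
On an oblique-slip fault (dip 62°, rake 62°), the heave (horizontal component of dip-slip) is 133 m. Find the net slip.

321 m

dip-slip = heave / cos(dip) = 133 / cos(62°) = 283.3 m
net slip = dip-slip / sin(rake) = 283.3 / sin(62°) = 321 m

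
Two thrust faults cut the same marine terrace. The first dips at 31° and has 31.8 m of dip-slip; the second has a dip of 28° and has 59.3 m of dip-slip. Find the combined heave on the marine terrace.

heave_A = 31.8 × cos(31°) = 27.26 m
heave_B = 59.3 × cos(28°) = 52.36 m
total = 27.26 + 52.36 = 79.6 m

79.6 m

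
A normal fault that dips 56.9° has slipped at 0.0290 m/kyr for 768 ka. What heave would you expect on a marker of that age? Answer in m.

12.2 m

dip-slip = rate × time = 0.0290 m/kyr × 768 ka = 22.27 m
heave = dip-slip × cos(dip) = 22.27 × cos(56.9°) = 12.2 m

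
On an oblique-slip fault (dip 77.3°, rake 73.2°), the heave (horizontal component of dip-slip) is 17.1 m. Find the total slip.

dip-slip = heave / cos(dip) = 17.1 / cos(77.3°) = 77.78 m
net slip = dip-slip / sin(rake) = 77.78 / sin(73.2°) = 81.2 m

81.2 m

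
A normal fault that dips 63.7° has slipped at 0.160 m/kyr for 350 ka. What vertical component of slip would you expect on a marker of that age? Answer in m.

dip-slip = rate × time = 0.160 m/kyr × 350 ka = 56 m
throw = dip-slip × sin(dip) = 56 × sin(63.7°) = 50.2 m

50.2 m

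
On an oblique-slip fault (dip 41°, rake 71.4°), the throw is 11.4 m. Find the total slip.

18.3 m

dip-slip = throw / sin(dip) = 11.4 / sin(41°) = 17.38 m
net slip = dip-slip / sin(rake) = 17.38 / sin(71.4°) = 18.3 m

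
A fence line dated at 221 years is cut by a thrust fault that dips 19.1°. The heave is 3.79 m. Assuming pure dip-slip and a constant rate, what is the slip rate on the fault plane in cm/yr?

1.81 cm/yr

dip-slip = heave / cos(dip) = 3.79 m / cos(19.1°) = 4.011 m
rate = 4.011 m / 221 years = 0.0181 m/yr = 1.81 cm/yr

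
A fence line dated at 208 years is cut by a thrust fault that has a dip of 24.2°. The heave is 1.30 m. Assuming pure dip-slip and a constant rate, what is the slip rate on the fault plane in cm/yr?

dip-slip = heave / cos(dip) = 1.30 m / cos(24.2°) = 1.425 m
rate = 1.425 m / 208 years = 0.00685 m/yr = 0.685 cm/yr

0.685 cm/yr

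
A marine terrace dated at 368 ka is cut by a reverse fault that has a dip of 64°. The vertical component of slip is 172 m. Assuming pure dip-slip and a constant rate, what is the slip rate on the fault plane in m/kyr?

0.520 m/kyr

dip-slip = throw / sin(dip) = 172 m / sin(64°) = 191.4 m
rate = 191.4 m / 368 ka = 0.000520 m/yr = 0.520 m/kyr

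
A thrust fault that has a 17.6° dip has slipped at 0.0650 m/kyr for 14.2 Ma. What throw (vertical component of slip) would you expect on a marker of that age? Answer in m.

dip-slip = rate × time = 0.0650 m/kyr × 14.2 Ma = 923 m
throw = dip-slip × sin(dip) = 923 × sin(17.6°) = 279 m

279 m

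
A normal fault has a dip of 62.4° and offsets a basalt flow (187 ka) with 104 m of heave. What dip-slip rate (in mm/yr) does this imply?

dip-slip = heave / cos(dip) = 104 m / cos(62.4°) = 224.5 m
rate = 224.5 m / 187 ka = 0.00120 m/yr = 1.20 mm/yr

1.20 mm/yr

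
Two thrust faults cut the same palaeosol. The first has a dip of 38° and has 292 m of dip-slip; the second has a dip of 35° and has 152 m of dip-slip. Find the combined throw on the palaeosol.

throw_A = 292 × sin(38°) = 179.8 m
throw_B = 152 × sin(35°) = 87.18 m
total = 179.8 + 87.18 = 267 m

267 m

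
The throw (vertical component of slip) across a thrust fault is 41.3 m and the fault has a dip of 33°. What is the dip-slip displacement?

75.8 m

dip-slip = throw / sin(dip) = 41.3 / sin(33°) = 75.8 m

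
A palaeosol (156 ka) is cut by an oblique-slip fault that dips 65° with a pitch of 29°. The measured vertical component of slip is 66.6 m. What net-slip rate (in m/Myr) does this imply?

dip-slip = throw / sin(dip) = 66.6 / sin(65°) = 73.48 m
net slip = dip-slip / sin(rake) = 73.48 / sin(29°) = 151.6 m
rate = 151.6 m / 156 ka = 0.000972 m/yr = 972 m/Myr

972 m/Myr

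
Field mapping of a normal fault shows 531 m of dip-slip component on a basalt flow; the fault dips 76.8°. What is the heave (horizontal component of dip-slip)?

121 m

heave = dip-slip × cos(dip) = 531 m × cos(76.8°) = 121 m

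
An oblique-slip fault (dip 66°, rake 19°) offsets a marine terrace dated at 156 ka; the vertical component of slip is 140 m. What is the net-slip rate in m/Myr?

3020 m/Myr

dip-slip = throw / sin(dip) = 140 / sin(66°) = 153.2 m
net slip = dip-slip / sin(rake) = 153.2 / sin(19°) = 470.7 m
rate = 470.7 m / 156 ka = 0.00302 m/yr = 3020 m/Myr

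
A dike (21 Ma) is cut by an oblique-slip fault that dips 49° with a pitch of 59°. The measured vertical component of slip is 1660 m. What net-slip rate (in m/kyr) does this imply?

0.122 m/kyr

dip-slip = throw / sin(dip) = 1660 / sin(49°) = 2200 m
net slip = dip-slip / sin(rake) = 2200 / sin(59°) = 2566 m
rate = 2566 m / 21 Ma = 0.000122 m/yr = 0.122 m/kyr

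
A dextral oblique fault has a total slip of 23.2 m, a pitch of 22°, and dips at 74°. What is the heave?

dip-slip = net slip × sin(rake) = 23.2 m × sin(22°) = 8.691 m
heave = dip-slip × cos(dip) = 8.691 × cos(74°) = 2.40 m

2.40 m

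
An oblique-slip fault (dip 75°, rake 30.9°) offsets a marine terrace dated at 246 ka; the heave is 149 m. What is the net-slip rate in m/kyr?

dip-slip = heave / cos(dip) = 149 / cos(75°) = 575.7 m
net slip = dip-slip / sin(rake) = 575.7 / sin(30.9°) = 1121 m
rate = 1121 m / 246 ka = 0.00456 m/yr = 4.56 m/kyr

4.56 m/kyr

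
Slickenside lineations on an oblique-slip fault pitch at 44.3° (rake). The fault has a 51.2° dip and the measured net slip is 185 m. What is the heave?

81 m

dip-slip = net slip × sin(rake) = 185 m × sin(44.3°) = 129.2 m
heave = dip-slip × cos(dip) = 129.2 × cos(51.2°) = 81 m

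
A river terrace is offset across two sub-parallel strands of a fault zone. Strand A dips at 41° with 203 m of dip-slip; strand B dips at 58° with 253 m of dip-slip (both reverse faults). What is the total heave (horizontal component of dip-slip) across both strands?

heave_A = 203 × cos(41°) = 153.2 m
heave_B = 253 × cos(58°) = 134.1 m
total = 153.2 + 134.1 = 287 m

287 m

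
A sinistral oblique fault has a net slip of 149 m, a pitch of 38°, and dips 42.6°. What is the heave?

dip-slip = net slip × sin(rake) = 149 m × sin(38°) = 91.73 m
heave = dip-slip × cos(dip) = 91.73 × cos(42.6°) = 67.5 m

67.5 m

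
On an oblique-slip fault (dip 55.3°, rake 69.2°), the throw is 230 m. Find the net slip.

dip-slip = throw / sin(dip) = 230 / sin(55.3°) = 279.8 m
net slip = dip-slip / sin(rake) = 279.8 / sin(69.2°) = 299 m

299 m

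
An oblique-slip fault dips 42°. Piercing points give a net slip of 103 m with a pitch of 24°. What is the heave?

31.1 m

dip-slip = net slip × sin(rake) = 103 m × sin(24°) = 41.89 m
heave = dip-slip × cos(dip) = 41.89 × cos(42°) = 31.1 m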